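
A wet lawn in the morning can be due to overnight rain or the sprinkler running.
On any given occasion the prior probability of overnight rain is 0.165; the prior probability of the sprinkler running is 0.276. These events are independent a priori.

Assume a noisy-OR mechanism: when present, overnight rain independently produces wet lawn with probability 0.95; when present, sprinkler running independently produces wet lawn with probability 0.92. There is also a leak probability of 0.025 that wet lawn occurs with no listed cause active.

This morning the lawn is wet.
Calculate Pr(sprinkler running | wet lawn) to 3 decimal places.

Under noisy-OR, P(wet lawn | causes) = 1 − (1−0.025)·∏(1−qᵢ) over the active causes.
Numerator (weight on configurations with sprinkler running): 0.212484 + 0.045362 = 0.257846
Denominator P(wet lawn): 0.025*0.835*0.724 + 0.922*0.835*0.276 + 0.95125*0.165*0.724 + 0.9961*0.165*0.276 = 0.386596
P(sprinkler running | wet lawn) = 0.257846/0.386596 ≈ 0.667

Pr(sprinkler running | wet lawn) ≈ 0.667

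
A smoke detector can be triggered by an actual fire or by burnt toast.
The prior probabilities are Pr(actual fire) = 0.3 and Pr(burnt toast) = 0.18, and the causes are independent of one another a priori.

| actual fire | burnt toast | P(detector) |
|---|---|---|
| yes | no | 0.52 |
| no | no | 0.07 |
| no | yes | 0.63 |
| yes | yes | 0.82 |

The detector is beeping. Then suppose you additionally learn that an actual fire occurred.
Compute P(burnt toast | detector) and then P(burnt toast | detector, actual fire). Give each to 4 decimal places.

P(burnt toast | detector) ≈ 0.4238; P(burnt toast | detector, actual fire) ≈ 0.2571

Enumerate the 4 (actual fire, burnt toast) configurations and weight by the priors:
  P(detector) = 0.07·0.7·0.82 + 0.63·0.7·0.18 + 0.52·0.3·0.82 + 0.82·0.3·0.18
        = 0.040180 + 0.079380 + 0.127920 + 0.044280 = 0.291760
The terms with burnt toast present sum to 0.123660, so
  P(burnt toast | detector) = 0.123660 / 0.291760 ≈ 0.4238

Now condition on the additional information:
Sum P(detector|·) weighted by the priors over both values of burnt toast:
  P(detector | actual fire) = 0.52*0.82 + 0.82*0.18
        = 0.426400 + 0.147600 = 0.574000
Configurations with burnt toast contribute 0.147600, so
  P(burnt toast | detector, actual fire) = 0.147600 / 0.574000 ≈ 0.2571
— actual fire explains away the evidence for burnt toast.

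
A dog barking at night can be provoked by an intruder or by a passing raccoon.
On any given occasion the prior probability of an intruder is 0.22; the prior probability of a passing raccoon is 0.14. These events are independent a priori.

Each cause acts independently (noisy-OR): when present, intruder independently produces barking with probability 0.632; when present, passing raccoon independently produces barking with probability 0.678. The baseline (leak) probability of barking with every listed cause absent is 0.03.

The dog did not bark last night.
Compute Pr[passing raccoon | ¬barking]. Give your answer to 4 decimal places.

Pr[passing raccoon | ¬barking] ≈ 0.0498

Under noisy-OR, P(barking | causes) = 1 − (1−0.03)·∏(1−qᵢ) over the active causes.
By total probability over the 4 (intruder, passing raccoon) configurations:
  P(¬barking) = 0.97*0.78*0.86 + 0.31234*0.78*0.14 + 0.35696*0.22*0.86 + 0.114941*0.22*0.14
        = 0.650676 + 0.034108 + 0.067537 + 0.003540 = 0.755861
Configurations with passing raccoon contribute 0.037648, so
  P(passing raccoon | ¬barking) = 0.037648 / 0.755861 ≈ 0.0498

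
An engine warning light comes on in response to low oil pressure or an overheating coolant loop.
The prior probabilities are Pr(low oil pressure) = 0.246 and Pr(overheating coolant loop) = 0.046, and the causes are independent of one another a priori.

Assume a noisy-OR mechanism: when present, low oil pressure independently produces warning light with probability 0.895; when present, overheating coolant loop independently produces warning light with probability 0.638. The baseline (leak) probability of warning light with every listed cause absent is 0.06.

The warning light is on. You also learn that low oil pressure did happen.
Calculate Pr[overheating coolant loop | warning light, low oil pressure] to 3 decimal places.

Under noisy-OR, P(warning light | causes) = 1 − (1−0.06)·∏(1−qᵢ) over the active causes.
P(warning light | low oil pressure) = 0.9013·0.954 + 0.964271·0.046 = 0.859840 + 0.044356 = 0.904196
The overheating coolant loop-present share is 0.964271·0.046 = 0.044356.
So P(overheating coolant loop | warning light, low oil pressure) = 0.044356/0.904196 ≈ 0.049.

Pr[overheating coolant loop | warning light, low oil pressure] ≈ 0.049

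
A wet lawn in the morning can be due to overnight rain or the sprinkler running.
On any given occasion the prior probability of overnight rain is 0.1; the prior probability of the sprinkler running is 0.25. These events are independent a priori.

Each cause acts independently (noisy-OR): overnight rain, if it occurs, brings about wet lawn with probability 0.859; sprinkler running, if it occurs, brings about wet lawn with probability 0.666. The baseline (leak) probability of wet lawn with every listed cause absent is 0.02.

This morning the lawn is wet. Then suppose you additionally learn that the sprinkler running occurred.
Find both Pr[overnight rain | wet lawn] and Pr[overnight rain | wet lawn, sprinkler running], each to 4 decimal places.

Under noisy-OR, P(wet lawn | causes) = 1 − (1−0.02)·∏(1−qᵢ) over the active causes.
P(wet lawn) = 0.02*0.9*0.75 + 0.67268*0.9*0.25 + 0.86182*0.1*0.75 + 0.953848*0.1*0.25 = 0.013500 + 0.151353 + 0.064637 + 0.023846 = 0.253336
Of this, 0.088483 comes from 0.064637 + 0.023846 (the overnight rain=true cases).
P(overnight rain | wet lawn) = 0.088483 / 0.253336 ≈ 0.3493

Now condition on the additional information:
P(wet lawn | sprinkler running) = 0.67268·0.9 + 0.953848·0.1 = 0.605412 + 0.095385 = 0.700797
The overnight rain-present share is 0.953848·0.1 = 0.095385.
So P(overnight rain | wet lawn, sprinkler running) = 0.095385/0.700797 ≈ 0.1361.
The drop from 0.3493 to 0.1361 is the explaining-away (discounting) effect.

Pr[overnight rain | wet lawn] ≈ 0.3493; Pr[overnight rain | wet lawn, sprinkler running] ≈ 0.1361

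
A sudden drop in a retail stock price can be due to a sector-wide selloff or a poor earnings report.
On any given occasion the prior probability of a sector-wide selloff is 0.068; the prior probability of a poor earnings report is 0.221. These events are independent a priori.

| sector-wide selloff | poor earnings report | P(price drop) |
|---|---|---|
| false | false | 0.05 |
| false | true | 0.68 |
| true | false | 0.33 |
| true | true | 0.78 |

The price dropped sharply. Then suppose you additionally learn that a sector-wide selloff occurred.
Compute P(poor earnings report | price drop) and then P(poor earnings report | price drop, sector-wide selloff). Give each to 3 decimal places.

P(poor earnings report | price drop) ≈ 0.738; P(poor earnings report | price drop, sector-wide selloff) ≈ 0.401

P(price drop) = 0.05*0.932*0.779 + 0.68*0.932*0.221 + 0.33*0.068*0.779 + 0.78*0.068*0.221 = 0.036301 + 0.140061 + 0.017481 + 0.011722 = 0.205565
Of this, 0.151783 comes from 0.140061 + 0.011722 (the poor earnings report=true cases).
So P(poor earnings report | price drop) = 0.151783/0.205565 ≈ 0.738.

Now condition on the additional information:
By total probability over both values of poor earnings report:
  P(price drop | sector-wide selloff) = 0.33·0.779 + 0.78·0.221
        = 0.257070 + 0.172380 = 0.429450
Configurations with poor earnings report contribute 0.172380, so
  P(poor earnings report | price drop, sector-wide selloff) = 0.172380 / 0.429450 ≈ 0.401
The drop from 0.738 to 0.401 is the explaining-away (discounting) effect.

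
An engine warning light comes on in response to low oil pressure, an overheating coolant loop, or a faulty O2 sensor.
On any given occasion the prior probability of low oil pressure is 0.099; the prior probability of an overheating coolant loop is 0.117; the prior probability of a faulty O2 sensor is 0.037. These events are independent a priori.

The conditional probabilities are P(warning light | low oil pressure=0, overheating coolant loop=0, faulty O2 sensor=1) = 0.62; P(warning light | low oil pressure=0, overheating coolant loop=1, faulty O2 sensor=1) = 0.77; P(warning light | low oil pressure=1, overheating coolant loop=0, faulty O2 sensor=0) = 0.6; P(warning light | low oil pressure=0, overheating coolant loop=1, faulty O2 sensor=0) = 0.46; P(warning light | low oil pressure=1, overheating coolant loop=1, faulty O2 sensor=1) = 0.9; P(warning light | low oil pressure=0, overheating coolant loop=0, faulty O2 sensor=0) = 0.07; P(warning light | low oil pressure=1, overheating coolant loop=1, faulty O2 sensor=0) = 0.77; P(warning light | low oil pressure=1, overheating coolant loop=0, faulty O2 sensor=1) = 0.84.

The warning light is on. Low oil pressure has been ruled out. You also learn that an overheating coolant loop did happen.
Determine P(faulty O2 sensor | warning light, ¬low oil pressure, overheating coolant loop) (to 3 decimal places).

Numerator (weight on configurations with faulty O2 sensor): 0.77×0.037 = 0.028490
The normalizing constant is 0.46×0.963 + 0.77×0.037 = 0.471470
P(faulty O2 sensor | warning light, ¬low oil pressure, overheating coolant loop) = 0.028490/0.471470 ≈ 0.060

P(faulty O2 sensor | warning light, ¬low oil pressure, overheating coolant loop) ≈ 0.060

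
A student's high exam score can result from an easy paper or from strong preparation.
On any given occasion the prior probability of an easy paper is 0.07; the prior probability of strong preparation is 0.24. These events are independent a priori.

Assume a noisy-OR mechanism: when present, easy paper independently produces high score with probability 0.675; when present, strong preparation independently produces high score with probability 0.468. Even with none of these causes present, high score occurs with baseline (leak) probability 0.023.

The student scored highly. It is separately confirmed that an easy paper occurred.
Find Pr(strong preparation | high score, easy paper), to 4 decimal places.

Pr(strong preparation | high score, easy paper) ≈ 0.2777

Under noisy-OR, P(high score | causes) = 1 − (1−0.023)·∏(1−qᵢ) over the active causes.
By total probability over both values of strong preparation:
  P(high score | easy paper) = 0.682475*0.76 + 0.831077*0.24
        = 0.518681 + 0.199458 = 0.718139
Keeping only the strong preparation-present terms gives 0.199458, so
  P(strong preparation | high score, easy paper) = 0.199458 / 0.718139 ≈ 0.2777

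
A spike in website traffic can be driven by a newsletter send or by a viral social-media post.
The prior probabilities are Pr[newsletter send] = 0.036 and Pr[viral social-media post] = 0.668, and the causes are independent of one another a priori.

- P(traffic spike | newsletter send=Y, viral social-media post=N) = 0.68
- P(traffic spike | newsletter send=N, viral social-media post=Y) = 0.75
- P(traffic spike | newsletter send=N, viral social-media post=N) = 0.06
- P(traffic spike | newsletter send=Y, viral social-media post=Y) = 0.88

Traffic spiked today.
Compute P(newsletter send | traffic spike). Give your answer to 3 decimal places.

By total probability over the 4 (newsletter send, viral social-media post) configurations:
  P(traffic spike) = 0.06·0.964·0.332 + 0.75·0.964·0.668 + 0.68·0.036·0.332 + 0.88·0.036·0.668
        = 0.019203 + 0.482964 + 0.008127 + 0.021162 = 0.531456
Configurations with newsletter send contribute 0.029289, so
  P(newsletter send | traffic spike) = 0.029289 / 0.531456 ≈ 0.055

P(newsletter send | traffic spike) ≈ 0.055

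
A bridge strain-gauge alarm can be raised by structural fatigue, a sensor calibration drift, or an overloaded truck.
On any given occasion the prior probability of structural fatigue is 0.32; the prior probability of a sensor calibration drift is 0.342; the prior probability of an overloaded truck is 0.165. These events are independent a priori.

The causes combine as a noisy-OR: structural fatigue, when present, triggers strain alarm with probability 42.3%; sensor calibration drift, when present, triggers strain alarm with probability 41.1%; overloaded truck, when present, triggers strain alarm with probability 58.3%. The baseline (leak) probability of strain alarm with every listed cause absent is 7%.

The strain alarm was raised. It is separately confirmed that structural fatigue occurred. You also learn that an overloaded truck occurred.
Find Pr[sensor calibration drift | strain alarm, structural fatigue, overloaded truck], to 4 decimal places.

Pr[sensor calibration drift | strain alarm, structural fatigue, overloaded truck] ≈ 0.3676

Under noisy-OR, P(strain alarm | causes) = 1 − (1−0.07)·∏(1−qᵢ) over the active causes.
P(strain alarm | structural fatigue, overloaded truck) = 0.776234×0.658 + 0.868202×0.342 = 0.510762 + 0.296925 = 0.807687
Of this, 0.296925 comes from 0.868202×0.342 (the sensor calibration drift=true cases).
P(sensor calibration drift | strain alarm, structural fatigue, overloaded truck) = 0.296925 / 0.807687 ≈ 0.3676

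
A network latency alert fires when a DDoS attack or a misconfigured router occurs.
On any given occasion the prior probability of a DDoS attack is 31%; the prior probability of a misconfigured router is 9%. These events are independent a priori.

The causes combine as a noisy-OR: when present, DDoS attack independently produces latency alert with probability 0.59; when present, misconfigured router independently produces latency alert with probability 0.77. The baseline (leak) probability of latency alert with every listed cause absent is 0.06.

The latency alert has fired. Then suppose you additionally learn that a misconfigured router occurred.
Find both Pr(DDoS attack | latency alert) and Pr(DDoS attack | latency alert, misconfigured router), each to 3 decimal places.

Pr(DDoS attack | latency alert) ≈ 0.697; Pr(DDoS attack | latency alert, misconfigured router) ≈ 0.343

Under noisy-OR, P(latency alert | causes) = 1 − (1−0.06)·∏(1−qᵢ) over the active causes.
Sum P(latency alert|·) weighted by the priors over the 4 (DDoS attack, misconfigured router) configurations:
  P(latency alert) = 0.06·0.69·0.91 + 0.7838·0.69·0.09 + 0.6146·0.31·0.91 + 0.911358·0.31·0.09
        = 0.037674 + 0.048674 + 0.173379 + 0.025427 = 0.285154
The terms with DDoS attack present sum to 0.198806, so
  P(DDoS attack | latency alert) = 0.198806 / 0.285154 ≈ 0.697

Now also conditioning on misconfigured router=true:
Numerator (weight on configurations with DDoS attack): 0.911358·0.31 = 0.282521
Normalizer over all consistent configurations: 0.7838·0.69 + 0.911358·0.31 = 0.823343
Posterior = 0.282521 / 0.823343 ≈ 0.343
This is intercausal reasoning (explaining away): once misconfigured router accounts for the latency alert, DDoS attack becomes less likely.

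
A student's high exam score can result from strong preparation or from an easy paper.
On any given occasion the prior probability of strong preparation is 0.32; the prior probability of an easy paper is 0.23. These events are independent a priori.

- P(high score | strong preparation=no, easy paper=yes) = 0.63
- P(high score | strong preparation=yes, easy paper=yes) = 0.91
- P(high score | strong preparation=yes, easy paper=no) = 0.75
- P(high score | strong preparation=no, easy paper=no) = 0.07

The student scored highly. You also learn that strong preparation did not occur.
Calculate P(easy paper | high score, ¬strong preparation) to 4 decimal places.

P(high score | ¬strong preparation) = 0.07×0.77 + 0.63×0.23 = 0.053900 + 0.144900 = 0.198800
Of this, 0.144900 comes from 0.63×0.23 (the easy paper=true cases).
So P(easy paper | high score, ¬strong preparation) = 0.144900/0.198800 ≈ 0.7289.

P(easy paper | high score, ¬strong preparation) ≈ 0.7289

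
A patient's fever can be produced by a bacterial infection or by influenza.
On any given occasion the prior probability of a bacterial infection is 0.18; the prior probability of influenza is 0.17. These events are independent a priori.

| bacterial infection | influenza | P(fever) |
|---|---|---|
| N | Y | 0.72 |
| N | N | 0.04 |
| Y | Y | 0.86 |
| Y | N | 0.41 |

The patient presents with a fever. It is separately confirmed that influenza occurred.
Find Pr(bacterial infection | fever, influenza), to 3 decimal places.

For the numerator, keep only bacterial infection=true terms: 0.86·0.18 = 0.154800
The normalizing constant is 0.72·0.82 + 0.86·0.18 = 0.745200
Posterior = 0.154800 / 0.745200 ≈ 0.208

Pr(bacterial infection | fever, influenza) ≈ 0.208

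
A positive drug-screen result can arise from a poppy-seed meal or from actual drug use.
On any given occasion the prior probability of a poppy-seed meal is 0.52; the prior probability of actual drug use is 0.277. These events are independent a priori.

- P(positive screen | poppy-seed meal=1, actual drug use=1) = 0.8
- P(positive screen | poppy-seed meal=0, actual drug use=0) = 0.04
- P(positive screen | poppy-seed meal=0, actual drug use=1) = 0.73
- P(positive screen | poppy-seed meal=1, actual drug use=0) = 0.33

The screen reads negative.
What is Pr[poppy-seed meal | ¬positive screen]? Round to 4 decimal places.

Pr[poppy-seed meal | ¬positive screen] ≈ 0.4320

By total probability over the 4 (poppy-seed meal, actual drug use) configurations:
  P(¬positive screen) = 0.96*0.48*0.723 + 0.27*0.48*0.277 + 0.67*0.52*0.723 + 0.2*0.52*0.277
        = 0.333158 + 0.035899 + 0.251893 + 0.028808 = 0.649758
Keeping only the poppy-seed meal-present terms gives 0.280701, so
  P(poppy-seed meal | ¬positive screen) = 0.280701 / 0.649758 ≈ 0.4320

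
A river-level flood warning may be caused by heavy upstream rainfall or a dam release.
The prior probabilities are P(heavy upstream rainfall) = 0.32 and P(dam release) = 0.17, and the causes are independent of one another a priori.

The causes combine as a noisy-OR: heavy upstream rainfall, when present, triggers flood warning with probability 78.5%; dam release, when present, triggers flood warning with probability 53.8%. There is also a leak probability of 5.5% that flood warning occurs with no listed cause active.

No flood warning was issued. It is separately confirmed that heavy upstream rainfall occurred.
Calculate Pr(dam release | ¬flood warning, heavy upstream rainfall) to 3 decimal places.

Pr(dam release | ¬flood warning, heavy upstream rainfall) ≈ 0.086

Under noisy-OR, P(flood warning | causes) = 1 − (1−0.055)·∏(1−qᵢ) over the active causes.
For the numerator, keep only dam release=true terms: 0.093867×0.17 = 0.015957
Normalizer over all consistent configurations: 0.203175×0.83 + 0.093867×0.17 = 0.184592
Posterior = 0.015957 / 0.184592 ≈ 0.086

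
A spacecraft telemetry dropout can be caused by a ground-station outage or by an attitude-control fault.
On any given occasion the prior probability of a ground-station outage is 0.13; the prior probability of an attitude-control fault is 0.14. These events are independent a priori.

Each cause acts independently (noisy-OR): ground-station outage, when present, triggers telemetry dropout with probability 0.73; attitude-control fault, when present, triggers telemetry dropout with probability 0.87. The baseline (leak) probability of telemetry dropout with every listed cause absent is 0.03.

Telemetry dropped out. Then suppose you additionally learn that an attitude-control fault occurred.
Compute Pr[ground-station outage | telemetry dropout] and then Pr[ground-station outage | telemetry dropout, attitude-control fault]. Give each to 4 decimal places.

Pr[ground-station outage | telemetry dropout] ≈ 0.4371; Pr[ground-station outage | telemetry dropout, attitude-control fault] ≈ 0.1418

Under noisy-OR, P(telemetry dropout | causes) = 1 − (1−0.03)·∏(1−qᵢ) over the active causes.
P(telemetry dropout) = 0.03*0.87*0.86 + 0.8739*0.87*0.14 + 0.7381*0.13*0.86 + 0.965953*0.13*0.14 = 0.022446 + 0.106441 + 0.082520 + 0.017580 = 0.228987
Of this, 0.100100 comes from 0.082520 + 0.017580 (the ground-station outage=true cases).
Hence the posterior is 0.100100/0.228987 ≈ 0.4371.

Now also conditioning on attitude-control fault=true:
For the numerator, keep only ground-station outage=true terms: 0.965953*0.13 = 0.125574
Denominator P(telemetry dropout | attitude-control fault): 0.8739*0.87 + 0.965953*0.13 = 0.885867
Posterior = 0.125574 / 0.885867 ≈ 0.1418
— attitude-control fault explains away the evidence for ground-station outage.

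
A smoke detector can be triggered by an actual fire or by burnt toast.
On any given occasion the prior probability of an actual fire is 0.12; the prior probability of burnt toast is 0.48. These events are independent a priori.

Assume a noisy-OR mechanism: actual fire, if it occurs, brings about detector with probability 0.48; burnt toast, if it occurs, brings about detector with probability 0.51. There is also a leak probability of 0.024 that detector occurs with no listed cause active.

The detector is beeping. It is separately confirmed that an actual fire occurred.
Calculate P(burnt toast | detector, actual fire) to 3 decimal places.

Under noisy-OR, P(detector | causes) = 1 − (1−0.024)·∏(1−qᵢ) over the active causes.
P(detector | actual fire) = 0.49248×0.52 + 0.751315×0.48 = 0.256090 + 0.360631 = 0.616721
The burnt toast-present share is 0.751315×0.48 = 0.360631.
Hence the posterior is 0.360631/0.616721 ≈ 0.585.

P(burnt toast | detector, actual fire) ≈ 0.585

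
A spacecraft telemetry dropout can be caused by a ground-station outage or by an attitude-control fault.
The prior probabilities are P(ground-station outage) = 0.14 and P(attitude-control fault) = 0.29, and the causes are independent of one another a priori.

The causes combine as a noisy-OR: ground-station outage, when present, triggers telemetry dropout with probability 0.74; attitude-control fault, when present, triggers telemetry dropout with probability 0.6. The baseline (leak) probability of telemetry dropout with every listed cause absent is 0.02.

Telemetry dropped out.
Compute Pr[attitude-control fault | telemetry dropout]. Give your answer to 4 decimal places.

Pr[attitude-control fault | telemetry dropout] ≈ 0.6855

Under noisy-OR, P(telemetry dropout | causes) = 1 − (1−0.02)·∏(1−qᵢ) over the active causes.
Weight on attitude-control fault=true, given the evidence: 0.151635 + 0.036462 = 0.188097
The normalizing constant is 0.02·0.86·0.71 + 0.608·0.86·0.29 + 0.7452·0.14·0.71 + 0.89808·0.14·0.29 = 0.274382
P(attitude-control fault | telemetry dropout) = 0.188097/0.274382 ≈ 0.6855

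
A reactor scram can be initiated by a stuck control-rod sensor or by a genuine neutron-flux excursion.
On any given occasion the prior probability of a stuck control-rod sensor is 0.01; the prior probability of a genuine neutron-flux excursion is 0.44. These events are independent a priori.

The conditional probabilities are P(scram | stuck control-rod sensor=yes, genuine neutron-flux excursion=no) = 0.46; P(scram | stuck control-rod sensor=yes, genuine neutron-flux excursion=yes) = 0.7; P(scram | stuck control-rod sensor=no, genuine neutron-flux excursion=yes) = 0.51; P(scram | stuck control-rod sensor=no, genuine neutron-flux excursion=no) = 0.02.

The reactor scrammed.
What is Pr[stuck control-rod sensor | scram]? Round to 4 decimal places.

Enumerate the 4 (stuck control-rod sensor, genuine neutron-flux excursion) configurations and weight by the priors:
  P(scram) = 0.02*0.99*0.56 + 0.51*0.99*0.44 + 0.46*0.01*0.56 + 0.7*0.01*0.44
        = 0.011088 + 0.222156 + 0.002576 + 0.003080 = 0.238900
Configurations with stuck control-rod sensor contribute 0.005656, so
  P(stuck control-rod sensor | scram) = 0.005656 / 0.238900 ≈ 0.0237

Pr[stuck control-rod sensor | scram] ≈ 0.0237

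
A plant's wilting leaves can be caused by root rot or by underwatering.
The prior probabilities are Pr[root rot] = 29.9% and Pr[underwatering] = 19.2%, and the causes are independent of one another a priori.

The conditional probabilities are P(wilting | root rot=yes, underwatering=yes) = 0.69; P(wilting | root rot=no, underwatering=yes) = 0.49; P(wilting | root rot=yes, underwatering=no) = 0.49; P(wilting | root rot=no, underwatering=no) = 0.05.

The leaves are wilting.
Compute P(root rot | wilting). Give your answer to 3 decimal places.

P(root rot | wilting) ≈ 0.626

P(wilting) = 0.05×0.701×0.808 + 0.49×0.701×0.192 + 0.49×0.299×0.808 + 0.69×0.299×0.192 = 0.028320 + 0.065950 + 0.118380 + 0.039612 = 0.252262
Restricting to configurations with root rot present: 0.118380 + 0.039612 = 0.157992.
P(root rot | wilting) = 0.157992 / 0.252262 ≈ 0.626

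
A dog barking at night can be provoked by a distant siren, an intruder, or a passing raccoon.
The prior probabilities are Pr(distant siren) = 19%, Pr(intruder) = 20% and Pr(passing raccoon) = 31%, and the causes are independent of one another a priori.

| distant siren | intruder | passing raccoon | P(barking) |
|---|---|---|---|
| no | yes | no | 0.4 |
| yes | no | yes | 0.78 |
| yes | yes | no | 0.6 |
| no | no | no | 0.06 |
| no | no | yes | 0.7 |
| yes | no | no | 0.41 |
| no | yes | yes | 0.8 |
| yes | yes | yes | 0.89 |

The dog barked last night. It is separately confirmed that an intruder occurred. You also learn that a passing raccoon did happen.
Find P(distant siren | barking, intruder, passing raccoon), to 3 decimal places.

P(distant siren | barking, intruder, passing raccoon) ≈ 0.207

Weight on distant siren=true, given the evidence: 0.89×0.19 = 0.169100
Denominator P(barking | intruder, passing raccoon): 0.8×0.81 + 0.89×0.19 = 0.817100
P(distant siren | barking, intruder, passing raccoon) = 0.169100/0.817100 ≈ 0.207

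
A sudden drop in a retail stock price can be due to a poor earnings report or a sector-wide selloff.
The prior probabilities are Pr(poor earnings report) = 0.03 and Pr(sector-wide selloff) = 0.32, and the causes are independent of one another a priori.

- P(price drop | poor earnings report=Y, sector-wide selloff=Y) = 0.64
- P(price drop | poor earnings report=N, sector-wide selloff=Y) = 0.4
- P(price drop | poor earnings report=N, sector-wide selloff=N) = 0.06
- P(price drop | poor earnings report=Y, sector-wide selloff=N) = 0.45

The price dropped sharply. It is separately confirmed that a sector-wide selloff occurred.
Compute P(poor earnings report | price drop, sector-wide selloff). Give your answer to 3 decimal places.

P(price drop | sector-wide selloff) = 0.4·0.97 + 0.64·0.03 = 0.388000 + 0.019200 = 0.407200
The poor earnings report-present share is 0.64·0.03 = 0.019200.
Hence the posterior is 0.019200/0.407200 ≈ 0.047.

P(poor earnings report | price drop, sector-wide selloff) ≈ 0.047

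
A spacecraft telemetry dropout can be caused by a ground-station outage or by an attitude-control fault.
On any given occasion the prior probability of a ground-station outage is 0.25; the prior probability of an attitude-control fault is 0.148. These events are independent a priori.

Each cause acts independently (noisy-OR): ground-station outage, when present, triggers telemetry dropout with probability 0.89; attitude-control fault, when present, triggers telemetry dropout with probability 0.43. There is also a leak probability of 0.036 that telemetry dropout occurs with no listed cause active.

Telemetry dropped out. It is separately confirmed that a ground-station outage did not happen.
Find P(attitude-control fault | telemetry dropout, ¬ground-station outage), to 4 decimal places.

P(attitude-control fault | telemetry dropout, ¬ground-station outage) ≈ 0.6849

Under noisy-OR, P(telemetry dropout | causes) = 1 − (1−0.036)·∏(1−qᵢ) over the active causes.
P(telemetry dropout | ¬ground-station outage) = 0.036·0.852 + 0.45052·0.148 = 0.030672 + 0.066677 = 0.097349
Restricting to configurations with attitude-control fault present: 0.45052·0.148 = 0.066677.
Hence the posterior is 0.066677/0.097349 ≈ 0.6849.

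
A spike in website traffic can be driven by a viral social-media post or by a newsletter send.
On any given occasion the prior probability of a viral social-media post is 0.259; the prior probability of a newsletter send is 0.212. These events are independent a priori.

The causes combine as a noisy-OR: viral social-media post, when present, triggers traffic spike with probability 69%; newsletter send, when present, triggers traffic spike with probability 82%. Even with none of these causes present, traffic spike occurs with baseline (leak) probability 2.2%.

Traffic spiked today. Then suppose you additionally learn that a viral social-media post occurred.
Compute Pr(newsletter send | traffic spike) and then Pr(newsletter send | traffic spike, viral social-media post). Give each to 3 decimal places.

Pr(newsletter send | traffic spike) ≈ 0.539; Pr(newsletter send | traffic spike, viral social-media post) ≈ 0.267

Under noisy-OR, P(traffic spike | causes) = 1 − (1−0.022)·∏(1−qᵢ) over the active causes.
Sum P(traffic spike|·) weighted by the priors over the 4 (viral social-media post, newsletter send) configurations:
  P(traffic spike) = 0.022*0.741*0.788 + 0.82396*0.741*0.212 + 0.69682*0.259*0.788 + 0.945428*0.259*0.212
        = 0.012846 + 0.129438 + 0.142215 + 0.051912 = 0.336411
Configurations with newsletter send contribute 0.181350, so
  P(newsletter send | traffic spike) = 0.181350 / 0.336411 ≈ 0.539

Now also conditioning on viral social-media post=true:
P(traffic spike | viral social-media post) = 0.69682*0.788 + 0.945428*0.212 = 0.549094 + 0.200431 = 0.749525
Restricting to configurations with newsletter send present: 0.945428*0.212 = 0.200431.
Hence the posterior is 0.200431/0.749525 ≈ 0.267.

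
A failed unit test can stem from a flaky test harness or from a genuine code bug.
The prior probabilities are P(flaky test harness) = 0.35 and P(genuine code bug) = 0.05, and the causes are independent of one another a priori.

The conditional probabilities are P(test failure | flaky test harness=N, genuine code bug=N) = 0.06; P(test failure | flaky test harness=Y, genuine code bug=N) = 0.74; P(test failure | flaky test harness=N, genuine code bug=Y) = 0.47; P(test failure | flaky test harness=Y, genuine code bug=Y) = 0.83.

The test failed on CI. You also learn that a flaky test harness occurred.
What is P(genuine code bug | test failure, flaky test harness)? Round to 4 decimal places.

P(genuine code bug | test failure, flaky test harness) ≈ 0.0557

P(test failure | flaky test harness) = 0.74×0.95 + 0.83×0.05 = 0.703000 + 0.041500 = 0.744500
The genuine code bug-present share is 0.83×0.05 = 0.041500.
Hence the posterior is 0.041500/0.744500 ≈ 0.0557.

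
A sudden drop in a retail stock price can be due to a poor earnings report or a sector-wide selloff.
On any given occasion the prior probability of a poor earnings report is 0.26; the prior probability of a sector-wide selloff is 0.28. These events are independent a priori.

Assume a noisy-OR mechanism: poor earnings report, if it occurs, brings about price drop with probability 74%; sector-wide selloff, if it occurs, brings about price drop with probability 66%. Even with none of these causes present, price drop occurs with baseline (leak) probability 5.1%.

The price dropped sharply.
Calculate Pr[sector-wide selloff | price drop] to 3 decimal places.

Under noisy-OR, P(price drop | causes) = 1 − (1−0.051)·∏(1−qᵢ) over the active causes.
Weight on sector-wide selloff=true, given the evidence: 0.140345 + 0.066693 = 0.207038
Normalizer over all consistent configurations: 0.051*0.74*0.72 + 0.67734*0.74*0.28 + 0.75326*0.26*0.72 + 0.916108*0.26*0.28 = 0.375221
P(sector-wide selloff | price drop) = 0.207038/0.375221 ≈ 0.552

Pr[sector-wide selloff | price drop] ≈ 0.552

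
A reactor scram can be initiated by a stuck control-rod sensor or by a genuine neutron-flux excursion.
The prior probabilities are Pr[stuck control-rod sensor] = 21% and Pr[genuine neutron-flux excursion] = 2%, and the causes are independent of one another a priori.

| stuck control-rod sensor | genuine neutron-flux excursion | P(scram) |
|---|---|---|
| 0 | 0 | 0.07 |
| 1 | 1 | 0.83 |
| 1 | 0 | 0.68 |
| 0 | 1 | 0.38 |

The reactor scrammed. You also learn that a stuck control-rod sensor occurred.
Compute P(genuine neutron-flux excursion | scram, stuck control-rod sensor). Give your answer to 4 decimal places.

P(genuine neutron-flux excursion | scram, stuck control-rod sensor) ≈ 0.0243

P(scram | stuck control-rod sensor) = 0.68*0.98 + 0.83*0.02 = 0.666400 + 0.016600 = 0.683000
The genuine neutron-flux excursion-present share is 0.83*0.02 = 0.016600.
P(genuine neutron-flux excursion | scram, stuck control-rod sensor) = 0.016600 / 0.683000 ≈ 0.0243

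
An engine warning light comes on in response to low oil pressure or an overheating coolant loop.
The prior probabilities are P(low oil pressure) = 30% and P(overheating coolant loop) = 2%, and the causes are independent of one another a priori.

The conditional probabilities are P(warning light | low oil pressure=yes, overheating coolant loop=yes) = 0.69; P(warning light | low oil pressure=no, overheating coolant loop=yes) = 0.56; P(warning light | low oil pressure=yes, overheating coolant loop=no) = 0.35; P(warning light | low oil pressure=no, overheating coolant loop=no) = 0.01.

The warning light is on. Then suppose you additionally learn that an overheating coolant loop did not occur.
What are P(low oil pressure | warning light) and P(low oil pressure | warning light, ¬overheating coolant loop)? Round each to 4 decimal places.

By total probability over the 4 (low oil pressure, overheating coolant loop) configurations:
  P(warning light) = 0.01·0.7·0.98 + 0.56·0.7·0.02 + 0.35·0.3·0.98 + 0.69·0.3·0.02
        = 0.006860 + 0.007840 + 0.102900 + 0.004140 = 0.121740
Keeping only the low oil pressure-present terms gives 0.107040, so
  P(low oil pressure | warning light) = 0.107040 / 0.121740 ≈ 0.8793

Now condition on the additional information:
Numerator (weight on configurations with low oil pressure): 0.35·0.3 = 0.105000
Normalizer over all consistent configurations: 0.01·0.7 + 0.35·0.3 = 0.112000
Posterior = 0.105000 / 0.112000 ≈ 0.9375
Ruling out overheating coolant loop raises the posterior on low oil pressure — the flip side of explaining away.

P(low oil pressure | warning light) ≈ 0.8793; P(low oil pressure | warning light, ¬overheating coolant loop) ≈ 0.9375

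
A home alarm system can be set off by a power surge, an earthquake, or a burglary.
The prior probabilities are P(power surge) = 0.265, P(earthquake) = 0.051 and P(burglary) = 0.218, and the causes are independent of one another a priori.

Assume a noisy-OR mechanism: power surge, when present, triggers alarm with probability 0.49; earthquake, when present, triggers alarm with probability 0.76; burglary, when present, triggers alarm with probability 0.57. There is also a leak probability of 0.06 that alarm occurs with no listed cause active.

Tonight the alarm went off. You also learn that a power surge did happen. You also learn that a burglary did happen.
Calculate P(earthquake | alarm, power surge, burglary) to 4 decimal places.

P(earthquake | alarm, power surge, burglary) ≈ 0.0605

Under noisy-OR, P(alarm | causes) = 1 − (1−0.06)·∏(1−qᵢ) over the active causes.
P(alarm | power surge, burglary) = 0.793858·0.949 + 0.950526·0.051 = 0.753371 + 0.048477 = 0.801848
Of this, 0.048477 comes from 0.950526·0.051 (the earthquake=true cases).
Hence the posterior is 0.048477/0.801848 ≈ 0.0605.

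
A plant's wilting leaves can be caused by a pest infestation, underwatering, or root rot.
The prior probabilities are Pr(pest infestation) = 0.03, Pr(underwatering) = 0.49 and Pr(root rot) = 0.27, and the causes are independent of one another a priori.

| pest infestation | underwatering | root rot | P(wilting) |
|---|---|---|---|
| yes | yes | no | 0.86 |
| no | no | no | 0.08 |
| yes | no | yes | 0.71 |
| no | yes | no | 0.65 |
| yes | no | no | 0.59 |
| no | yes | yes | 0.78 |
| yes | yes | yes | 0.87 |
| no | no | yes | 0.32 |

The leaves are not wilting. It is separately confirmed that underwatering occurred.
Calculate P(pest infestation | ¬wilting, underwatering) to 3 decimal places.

Numerator (weight on configurations with pest infestation): 0.003066 + 0.001053 = 0.004119
Denominator P(¬wilting | underwatering): 0.35×0.97×0.73 + 0.22×0.97×0.27 + 0.14×0.03×0.73 + 0.13×0.03×0.27 = 0.309572
P(pest infestation | ¬wilting, underwatering) = 0.004119/0.309572 ≈ 0.013

P(pest infestation | ¬wilting, underwatering) ≈ 0.013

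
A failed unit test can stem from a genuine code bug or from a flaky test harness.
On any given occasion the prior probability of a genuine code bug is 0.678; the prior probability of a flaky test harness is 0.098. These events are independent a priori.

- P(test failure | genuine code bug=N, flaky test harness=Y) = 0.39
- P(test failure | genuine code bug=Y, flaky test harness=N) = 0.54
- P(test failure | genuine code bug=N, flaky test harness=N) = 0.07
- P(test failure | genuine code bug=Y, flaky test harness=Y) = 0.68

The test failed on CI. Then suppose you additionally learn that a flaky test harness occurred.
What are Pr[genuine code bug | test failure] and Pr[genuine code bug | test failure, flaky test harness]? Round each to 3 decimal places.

Pr[genuine code bug | test failure] ≈ 0.920; Pr[genuine code bug | test failure, flaky test harness] ≈ 0.786

Sum P(test failure|·) weighted by the priors over the 4 (genuine code bug, flaky test harness) configurations:
  P(test failure) = 0.07*0.322*0.902 + 0.39*0.322*0.098 + 0.54*0.678*0.902 + 0.68*0.678*0.098
        = 0.020331 + 0.012307 + 0.330240 + 0.045182 = 0.408060
Keeping only the genuine code bug-present terms gives 0.375422, so
  P(genuine code bug | test failure) = 0.375422 / 0.408060 ≈ 0.920

Now condition on the additional information:
Sum P(test failure|·) weighted by the priors over both values of genuine code bug:
  P(test failure | flaky test harness) = 0.39×0.322 + 0.68×0.678
        = 0.125580 + 0.461040 = 0.586620
Configurations with genuine code bug contribute 0.461040, so
  P(genuine code bug | test failure, flaky test harness) = 0.461040 / 0.586620 ≈ 0.786
— flaky test harness explains away the evidence for genuine code bug.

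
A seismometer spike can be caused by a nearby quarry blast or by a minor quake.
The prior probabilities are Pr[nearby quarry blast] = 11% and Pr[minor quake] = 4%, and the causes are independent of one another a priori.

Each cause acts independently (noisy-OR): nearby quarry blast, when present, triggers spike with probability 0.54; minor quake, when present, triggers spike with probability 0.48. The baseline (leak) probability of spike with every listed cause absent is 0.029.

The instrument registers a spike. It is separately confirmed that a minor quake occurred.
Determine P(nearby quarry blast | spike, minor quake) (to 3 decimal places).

P(nearby quarry blast | spike, minor quake) ≈ 0.161

Under noisy-OR, P(spike | causes) = 1 − (1−0.029)·∏(1−qᵢ) over the active causes.
Weight on nearby quarry blast=true, given the evidence: 0.767737*0.11 = 0.084451
Normalizer over all consistent configurations: 0.49508*0.89 + 0.767737*0.11 = 0.525072
P(nearby quarry blast | spike, minor quake) = 0.084451/0.525072 ≈ 0.161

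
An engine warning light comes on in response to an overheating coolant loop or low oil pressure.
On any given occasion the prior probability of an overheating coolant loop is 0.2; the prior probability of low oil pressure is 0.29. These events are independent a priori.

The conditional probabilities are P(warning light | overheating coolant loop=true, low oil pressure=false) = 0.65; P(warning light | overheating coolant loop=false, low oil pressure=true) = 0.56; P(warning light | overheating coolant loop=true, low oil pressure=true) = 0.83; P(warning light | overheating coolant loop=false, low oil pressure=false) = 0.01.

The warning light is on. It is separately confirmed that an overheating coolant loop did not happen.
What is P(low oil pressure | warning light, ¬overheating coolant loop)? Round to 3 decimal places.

P(warning light | ¬overheating coolant loop) = 0.01×0.71 + 0.56×0.29 = 0.007100 + 0.162400 = 0.169500
The low oil pressure-present share is 0.56×0.29 = 0.162400.
So P(low oil pressure | warning light, ¬overheating coolant loop) = 0.162400/0.169500 ≈ 0.958.

P(low oil pressure | warning light, ¬overheating coolant loop) ≈ 0.958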